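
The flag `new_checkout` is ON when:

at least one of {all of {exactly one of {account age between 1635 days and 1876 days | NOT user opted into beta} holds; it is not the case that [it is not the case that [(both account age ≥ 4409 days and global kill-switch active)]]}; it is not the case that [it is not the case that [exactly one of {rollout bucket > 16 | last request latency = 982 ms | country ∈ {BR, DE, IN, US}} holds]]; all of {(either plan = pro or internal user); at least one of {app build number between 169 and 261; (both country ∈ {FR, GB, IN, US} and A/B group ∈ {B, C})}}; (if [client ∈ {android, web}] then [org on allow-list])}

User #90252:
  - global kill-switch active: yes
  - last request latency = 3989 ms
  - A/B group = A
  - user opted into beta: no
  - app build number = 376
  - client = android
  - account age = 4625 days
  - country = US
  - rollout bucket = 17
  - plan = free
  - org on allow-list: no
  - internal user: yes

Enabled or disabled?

Atomic conditions:
  account age between 1635 days and 1876 days: 4625 in [1635, 1876] is false
  NOT user opted into beta: no → true
  account age ≥ 4409 days: 4625 ≥ 4409 is true
  global kill-switch active: yes → true
  rollout bucket > 16: 17 > 16 is true
  last request latency = 982 ms: 3989 == 982 is false
  country ∈ {BR, DE, IN, US}: US is in the set → true
  plan = pro: free == pro is false
  internal user: yes → true
  app build number between 169 and 261: 376 in [169, 261] is false
  country ∈ {FR, GB, IN, US}: US is in the set → true
  A/B group ∈ {B, C}: A is not in the set → false
  client ∈ {android, web}: android is in the set → true
  org on allow-list: no → false
Combine:
[1.1] exactly-one(false, true) = true
[1.2.1.1] true AND true = true
[1.2.1] NOT true = false
[1.2] NOT false = true
[1] true AND true = true
[2.1.1] exactly-one(true, false, true) = false
[2.1] NOT false = true
[2] NOT true = false
[3.1] false OR true = true
[3.2.2] true AND false = false
[3.2] false OR false = false
[3] true AND false = false
[4] true → false = false
[root] true OR false OR false OR false = true
Overall: true → enabled

Enabled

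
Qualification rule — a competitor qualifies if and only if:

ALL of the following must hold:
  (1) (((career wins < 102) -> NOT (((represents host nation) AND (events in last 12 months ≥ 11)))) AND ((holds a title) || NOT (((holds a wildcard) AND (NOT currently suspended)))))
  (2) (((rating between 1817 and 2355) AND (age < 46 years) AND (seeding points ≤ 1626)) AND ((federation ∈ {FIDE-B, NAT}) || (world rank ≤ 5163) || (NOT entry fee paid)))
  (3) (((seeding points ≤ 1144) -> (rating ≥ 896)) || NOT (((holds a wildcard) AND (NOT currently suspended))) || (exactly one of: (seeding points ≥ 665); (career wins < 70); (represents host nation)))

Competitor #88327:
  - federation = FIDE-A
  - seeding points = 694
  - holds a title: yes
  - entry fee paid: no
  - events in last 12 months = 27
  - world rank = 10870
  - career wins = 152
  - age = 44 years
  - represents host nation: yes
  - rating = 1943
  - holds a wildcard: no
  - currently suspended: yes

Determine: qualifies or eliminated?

Qualifies

Atomic conditions:
  career wins < 102: 152 < 102 is false
  represents host nation: yes → true
  events in last 12 months ≥ 11: 27 ≥ 11 is true
  holds a title: yes → true
  holds a wildcard: no → false
  NOT currently suspended: yes → false
  rating between 1817 and 2355: 1943 in [1817, 2355] is true
  age < 46 years: 44 < 46 is true
  seeding points ≤ 1626: 694 ≤ 1626 is true
  federation ∈ {FIDE-B, NAT}: FIDE-A is not in the set → false
  world rank ≤ 5163: 10870 ≤ 5163 is false
  NOT entry fee paid: no → true
  seeding points ≤ 1144: 694 ≤ 1144 is true
  rating ≥ 896: 1943 ≥ 896 is true
  seeding points ≥ 665: 694 ≥ 665 is true
  career wins < 70: 152 < 70 is false
Combine:
[1.1.2.1] true AND true = true
[1.1.2] NOT true = false
[1.1] false → false (antecedent false ⇒ implication holds) = true
[1.2.2.1] false AND false = false
[1.2.2] NOT false = true
[1.2] true OR true = true
[1] true AND true = true
[2.1] true AND true AND true = true
[2.2] false OR false OR true = true
[2] true AND true = true
[3.1] true → true = true
[3.2.1] false AND false = false
[3.2] NOT false = true
[3.3] exactly-one(true, false, true) = false
[3] true OR true OR false = true
[root] true AND true AND true = true
Overall: true → qualifies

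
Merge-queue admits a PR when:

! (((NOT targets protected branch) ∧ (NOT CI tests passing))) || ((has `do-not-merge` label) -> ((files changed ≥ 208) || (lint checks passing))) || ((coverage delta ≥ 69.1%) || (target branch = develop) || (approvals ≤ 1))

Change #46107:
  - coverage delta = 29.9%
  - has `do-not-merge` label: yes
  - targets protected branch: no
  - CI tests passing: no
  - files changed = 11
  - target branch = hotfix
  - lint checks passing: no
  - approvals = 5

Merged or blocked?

Blocked

Atomic conditions:
  NOT targets protected branch: no → true
  NOT CI tests passing: no → true
  has `do-not-merge` label: yes → true
  files changed ≥ 208: 11 ≥ 208 is false
  lint checks passing: no → false
  coverage delta ≥ 69.1%: 29.9 ≥ 69.1 is false
  target branch = develop: hotfix == develop is false
  approvals ≤ 1: 5 ≤ 1 is false
Combine:
[1.1] true AND true = true
[1] NOT true = false
[2.2] false OR false = false
[2] true → false = false
[3] false OR false OR false = false
[root] false OR false OR false = false
Overall: false → blocked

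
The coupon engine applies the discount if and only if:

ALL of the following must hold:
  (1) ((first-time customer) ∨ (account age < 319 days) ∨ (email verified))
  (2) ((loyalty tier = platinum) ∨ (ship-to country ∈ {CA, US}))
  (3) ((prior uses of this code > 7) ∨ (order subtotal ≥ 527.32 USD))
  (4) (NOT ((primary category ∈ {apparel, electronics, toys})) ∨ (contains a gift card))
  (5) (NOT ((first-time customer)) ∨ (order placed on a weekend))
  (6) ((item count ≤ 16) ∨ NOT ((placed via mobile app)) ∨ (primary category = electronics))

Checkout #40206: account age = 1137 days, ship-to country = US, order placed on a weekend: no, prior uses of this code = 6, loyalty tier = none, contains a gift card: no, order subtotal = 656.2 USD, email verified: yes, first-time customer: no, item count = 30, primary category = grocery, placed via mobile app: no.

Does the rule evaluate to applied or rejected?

Applied

Atomic conditions:
  first-time customer: no → false
  account age < 319 days: 1137 < 319 is false
  email verified: yes → true
  loyalty tier = platinum: none == platinum is false
  ship-to country ∈ {CA, US}: US is in the set → true
  prior uses of this code > 7: 6 > 7 is false
  order subtotal ≥ 527.32 USD: 656.2 ≥ 527.32 is true
  primary category ∈ {apparel, electronics, toys}: grocery is not in the set → false
  contains a gift card: no → false
  order placed on a weekend: no → false
  item count ≤ 16: 30 ≤ 16 is false
  placed via mobile app: no → false
  primary category = electronics: grocery == electronics is false
Combine:
[1] false OR false OR true = true
[2] false OR true = true
[3] false OR true = true
[4.1] NOT false = true
[4] true OR false = true
[5.1] NOT false = true
[5] true OR false = true
[6.2] NOT false = true
[6] false OR true OR false = true
[root] true AND true AND true AND true AND true AND true = true
Overall: true → applied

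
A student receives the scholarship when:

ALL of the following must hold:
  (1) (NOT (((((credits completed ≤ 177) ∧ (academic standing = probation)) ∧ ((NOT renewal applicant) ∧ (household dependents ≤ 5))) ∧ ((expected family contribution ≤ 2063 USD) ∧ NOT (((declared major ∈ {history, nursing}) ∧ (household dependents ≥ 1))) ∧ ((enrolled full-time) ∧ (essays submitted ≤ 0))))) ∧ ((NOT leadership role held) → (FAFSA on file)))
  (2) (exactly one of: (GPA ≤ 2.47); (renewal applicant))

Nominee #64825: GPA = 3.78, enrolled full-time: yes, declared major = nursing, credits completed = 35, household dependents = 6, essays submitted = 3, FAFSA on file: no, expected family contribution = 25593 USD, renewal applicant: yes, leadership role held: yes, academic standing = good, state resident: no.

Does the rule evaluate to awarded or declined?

Awarded

Atomic conditions:
  credits completed ≤ 177: 35 ≤ 177 is true
  academic standing = probation: good == probation is false
  NOT renewal applicant: yes → false
  household dependents ≤ 5: 6 ≤ 5 is false
  expected family contribution ≤ 2063 USD: 25593 ≤ 2063 is false
  declared major ∈ {history, nursing}: nursing is in the set → true
  household dependents ≥ 1: 6 ≥ 1 is true
  enrolled full-time: yes → true
  essays submitted ≤ 0: 3 ≤ 0 is false
  NOT leadership role held: yes → false
  FAFSA on file: no → false
  GPA ≤ 2.47: 3.78 ≤ 2.47 is false
  renewal applicant: yes → true
Combine:
[1.1.1.1.1] true AND false = false
[1.1.1.1.2] false AND false = false
[1.1.1.1] false AND false = false
[1.1.1.2.2.1] true AND true = true
[1.1.1.2.2] NOT true = false
[1.1.1.2.3] true AND false = false
[1.1.1.2] false AND false AND false = false
[1.1.1] false AND false = false
[1.1] NOT false = true
[1.2] false → false (antecedent false ⇒ implication holds) = true
[1] true AND true = true
[2] exactly-one(false, true) = true
[root] true AND true = true
Overall: true → awarded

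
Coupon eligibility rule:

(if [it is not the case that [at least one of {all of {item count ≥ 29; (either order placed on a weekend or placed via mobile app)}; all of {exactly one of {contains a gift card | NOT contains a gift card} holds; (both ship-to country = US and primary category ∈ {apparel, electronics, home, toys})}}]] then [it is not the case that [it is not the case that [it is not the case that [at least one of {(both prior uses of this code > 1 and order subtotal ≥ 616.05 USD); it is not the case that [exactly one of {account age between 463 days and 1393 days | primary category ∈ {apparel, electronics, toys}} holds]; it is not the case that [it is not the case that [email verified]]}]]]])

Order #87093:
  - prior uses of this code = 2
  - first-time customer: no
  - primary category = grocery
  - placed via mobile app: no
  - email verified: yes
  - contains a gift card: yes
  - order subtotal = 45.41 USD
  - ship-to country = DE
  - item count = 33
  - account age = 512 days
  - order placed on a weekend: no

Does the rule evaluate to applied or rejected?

Rejected

Atomic conditions:
  item count ≥ 29: 33 ≥ 29 is true
  order placed on a weekend: no → false
  placed via mobile app: no → false
  contains a gift card: yes → true
  NOT contains a gift card: yes → false
  ship-to country = US: DE == US is false
  primary category ∈ {apparel, electronics, home, toys}: grocery is not in the set → false
  prior uses of this code > 1: 2 > 1 is true
  order subtotal ≥ 616.05 USD: 45.41 ≥ 616.05 is false
  account age between 463 days and 1393 days: 512 in [463, 1393] is true
  primary category ∈ {apparel, electronics, toys}: grocery is not in the set → false
  email verified: yes → true
Combine:
[1.1.1.2] false OR false = false
[1.1.1] true AND false = false
[1.1.2.1] exactly-one(true, false) = true
[1.1.2.2] false AND false = false
[1.1.2] true AND false = false
[1.1] false OR false = false
[1] NOT false = true
[2.1.1.1.1] true AND false = false
[2.1.1.1.2.1] exactly-one(true, false) = true
[2.1.1.1.2] NOT true = false
[2.1.1.1.3.1] NOT true = false
[2.1.1.1.3] NOT false = true
[2.1.1.1] false OR false OR true = true
[2.1.1] NOT true = false
[2.1] NOT false = true
[2] NOT true = false
[root] true → false = false
Overall: false → rejected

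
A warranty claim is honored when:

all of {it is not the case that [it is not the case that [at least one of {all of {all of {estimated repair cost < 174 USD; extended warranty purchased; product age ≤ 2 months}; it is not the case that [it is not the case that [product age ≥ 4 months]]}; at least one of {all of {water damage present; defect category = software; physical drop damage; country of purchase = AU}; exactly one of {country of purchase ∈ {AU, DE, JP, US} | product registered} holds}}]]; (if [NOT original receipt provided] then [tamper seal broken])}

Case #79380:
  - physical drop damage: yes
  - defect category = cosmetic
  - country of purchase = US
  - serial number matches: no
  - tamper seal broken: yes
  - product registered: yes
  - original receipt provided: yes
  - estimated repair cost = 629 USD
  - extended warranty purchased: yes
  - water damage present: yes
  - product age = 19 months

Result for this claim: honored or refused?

Refused

Atomic conditions:
  estimated repair cost < 174 USD: 629 < 174 is false
  extended warranty purchased: yes → true
  product age ≤ 2 months: 19 ≤ 2 is false
  product age ≥ 4 months: 19 ≥ 4 is true
  water damage present: yes → true
  defect category = software: cosmetic == software is false
  physical drop damage: yes → true
  country of purchase = AU: US == AU is false
  country of purchase ∈ {AU, DE, JP, US}: US is in the set → true
  product registered: yes → true
  NOT original receipt provided: yes → false
  tamper seal broken: yes → true
Combine:
[1.1.1.1.1] false AND true AND false = false
[1.1.1.1.2.1] NOT true = false
[1.1.1.1.2] NOT false = true
[1.1.1.1] false AND true = false
[1.1.1.2.1] true AND false AND true AND false = false
[1.1.1.2.2] exactly-one(true, true) = false
[1.1.1.2] false OR false = false
[1.1.1] false OR false = false
[1.1] NOT false = true
[1] NOT true = false
[2] false → true (antecedent false ⇒ implication holds) = true
[root] false AND true = false
Overall: false → refused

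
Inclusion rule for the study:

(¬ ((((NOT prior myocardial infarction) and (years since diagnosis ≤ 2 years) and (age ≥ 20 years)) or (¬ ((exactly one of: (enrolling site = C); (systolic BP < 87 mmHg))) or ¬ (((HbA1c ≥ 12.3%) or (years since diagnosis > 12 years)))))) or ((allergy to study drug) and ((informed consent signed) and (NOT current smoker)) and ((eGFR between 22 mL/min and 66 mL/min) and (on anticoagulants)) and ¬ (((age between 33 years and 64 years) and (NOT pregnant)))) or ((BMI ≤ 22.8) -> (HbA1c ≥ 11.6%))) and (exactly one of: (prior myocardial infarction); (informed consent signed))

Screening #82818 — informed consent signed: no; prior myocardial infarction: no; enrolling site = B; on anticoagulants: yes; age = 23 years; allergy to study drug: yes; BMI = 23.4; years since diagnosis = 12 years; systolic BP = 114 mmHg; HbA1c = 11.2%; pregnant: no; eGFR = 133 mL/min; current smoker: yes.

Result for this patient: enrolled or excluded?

Atomic conditions:
  NOT prior myocardial infarction: no → true
  years since diagnosis ≤ 2 years: 12 ≤ 2 is false
  age ≥ 20 years: 23 ≥ 20 is true
  enrolling site = C: B == C is false
  systolic BP < 87 mmHg: 114 < 87 is false
  HbA1c ≥ 12.3%: 11.2 ≥ 12.3 is false
  years since diagnosis > 12 years: 12 > 12 is false
  allergy to study drug: yes → true
  informed consent signed: no → false
  NOT current smoker: yes → false
  eGFR between 22 mL/min and 66 mL/min: 133 in [22, 66] is false
  on anticoagulants: yes → true
  age between 33 years and 64 years: 23 in [33, 64] is false
  NOT pregnant: no → true
  BMI ≤ 22.8: 23.4 ≤ 22.8 is false
  HbA1c ≥ 11.6%: 11.2 ≥ 11.6 is false
  prior myocardial infarction: no → false
Combine:
[1.1.1.1] true AND false AND true = false
[1.1.1.2.1.1] exactly-one(false, false) = false
[1.1.1.2.1] NOT false = true
[1.1.1.2.2.1] false OR false = false
[1.1.1.2.2] NOT false = true
[1.1.1.2] true OR true = true
[1.1.1] false OR true = true
[1.1] NOT true = false
[1.2.2] false AND false = false
[1.2.3] false AND true = false
[1.2.4.1] false AND true = false
[1.2.4] NOT false = true
[1.2] true AND false AND false AND true = false
[1.3] false → false (antecedent false ⇒ implication holds) = true
[1] false OR false OR true = true
[2] exactly-one(false, false) = false
[root] true AND false = false
Overall: false → excluded

Excluded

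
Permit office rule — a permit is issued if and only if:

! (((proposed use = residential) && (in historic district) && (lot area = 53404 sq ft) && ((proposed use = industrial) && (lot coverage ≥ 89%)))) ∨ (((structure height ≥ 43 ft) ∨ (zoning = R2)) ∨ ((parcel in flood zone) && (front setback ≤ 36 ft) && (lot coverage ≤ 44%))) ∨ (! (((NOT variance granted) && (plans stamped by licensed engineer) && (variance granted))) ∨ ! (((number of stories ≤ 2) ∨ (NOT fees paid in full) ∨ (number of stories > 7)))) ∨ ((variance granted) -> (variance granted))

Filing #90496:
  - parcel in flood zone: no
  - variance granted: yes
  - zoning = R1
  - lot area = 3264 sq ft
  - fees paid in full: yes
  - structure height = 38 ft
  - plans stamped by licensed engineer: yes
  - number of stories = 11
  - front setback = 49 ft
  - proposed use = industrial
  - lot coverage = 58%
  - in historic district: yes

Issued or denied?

Atomic conditions:
  proposed use = residential: industrial == residential is false
  in historic district: yes → true
  lot area = 53404 sq ft: 3264 == 53404 is false
  proposed use = industrial: industrial == industrial is true
  lot coverage ≥ 89%: 58 ≥ 89 is false
  structure height ≥ 43 ft: 38 ≥ 43 is false
  zoning = R2: R1 == R2 is false
  parcel in flood zone: no → false
  front setback ≤ 36 ft: 49 ≤ 36 is false
  lot coverage ≤ 44%: 58 ≤ 44 is false
  NOT variance granted: yes → false
  plans stamped by licensed engineer: yes → true
  variance granted: yes → true
  number of stories ≤ 2: 11 ≤ 2 is false
  NOT fees paid in full: yes → false
  number of stories > 7: 11 > 7 is true
Combine:
[1.1.4] true AND false = false
[1.1] false AND true AND false AND false = false
[1] NOT false = true
[2.1] false OR false = false
[2.2] false AND false AND false = false
[2] false OR false = false
[3.1.1] false AND true AND true = false
[3.1] NOT false = true
[3.2.1] false OR false OR true = true
[3.2] NOT true = false
[3] true OR false = true
[4] true → true = true
[root] true OR false OR true OR true = true
Overall: true → issued

Issued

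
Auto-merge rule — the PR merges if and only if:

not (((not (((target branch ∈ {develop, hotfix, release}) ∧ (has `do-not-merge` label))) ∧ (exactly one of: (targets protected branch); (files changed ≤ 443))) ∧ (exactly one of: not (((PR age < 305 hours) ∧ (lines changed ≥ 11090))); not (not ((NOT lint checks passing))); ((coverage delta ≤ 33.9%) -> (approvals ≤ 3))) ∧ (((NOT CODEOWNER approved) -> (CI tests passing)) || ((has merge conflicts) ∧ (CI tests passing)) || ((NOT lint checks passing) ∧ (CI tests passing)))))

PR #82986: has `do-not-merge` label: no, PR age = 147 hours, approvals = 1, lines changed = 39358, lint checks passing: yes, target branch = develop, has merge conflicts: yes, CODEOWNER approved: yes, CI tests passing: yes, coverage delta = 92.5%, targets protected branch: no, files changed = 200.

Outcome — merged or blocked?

Atomic conditions:
  target branch ∈ {develop, hotfix, release}: develop is in the set → true
  has `do-not-merge` label: no → false
  targets protected branch: no → false
  files changed ≤ 443: 200 ≤ 443 is true
  PR age < 305 hours: 147 < 305 is true
  lines changed ≥ 11090: 39358 ≥ 11090 is true
  NOT lint checks passing: yes → false
  coverage delta ≤ 33.9%: 92.5 ≤ 33.9 is false
  approvals ≤ 3: 1 ≤ 3 is true
  NOT CODEOWNER approved: yes → false
  CI tests passing: yes → true
  has merge conflicts: yes → true
Combine:
[1.1.1.1] true AND false = false
[1.1.1] NOT false = true
[1.1.2] exactly-one(false, true) = true
[1.1] true AND true = true
[1.2.1.1] true AND true = true
[1.2.1] NOT true = false
[1.2.2.1] NOT false = true
[1.2.2] NOT true = false
[1.2.3] false → true (antecedent false ⇒ implication holds) = true
[1.2] exactly-one(false, false, true) = true
[1.3.1] false → true (antecedent false ⇒ implication holds) = true
[1.3.2] true AND true = true
[1.3.3] false AND true = false
[1.3] true OR true OR false = true
[1] true AND true AND true = true
[root] NOT true = false
Overall: false → blocked

Blocked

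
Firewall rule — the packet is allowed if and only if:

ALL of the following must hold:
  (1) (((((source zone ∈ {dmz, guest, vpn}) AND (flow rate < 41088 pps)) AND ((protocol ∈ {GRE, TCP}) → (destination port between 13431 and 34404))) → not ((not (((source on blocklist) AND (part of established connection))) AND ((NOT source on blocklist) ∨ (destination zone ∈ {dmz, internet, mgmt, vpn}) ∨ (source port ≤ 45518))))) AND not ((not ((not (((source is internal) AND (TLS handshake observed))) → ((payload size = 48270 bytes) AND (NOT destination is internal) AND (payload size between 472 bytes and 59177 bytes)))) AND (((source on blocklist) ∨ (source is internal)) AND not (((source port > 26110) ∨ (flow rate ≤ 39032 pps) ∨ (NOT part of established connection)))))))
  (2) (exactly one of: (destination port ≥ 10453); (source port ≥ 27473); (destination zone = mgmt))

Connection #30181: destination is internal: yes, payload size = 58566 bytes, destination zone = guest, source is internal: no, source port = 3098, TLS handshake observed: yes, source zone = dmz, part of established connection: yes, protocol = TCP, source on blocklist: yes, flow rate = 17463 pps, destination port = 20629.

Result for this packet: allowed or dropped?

Atomic conditions:
  source zone ∈ {dmz, guest, vpn}: dmz is in the set → true
  flow rate < 41088 pps: 17463 < 41088 is true
  protocol ∈ {GRE, TCP}: TCP is in the set → true
  destination port between 13431 and 34404: 20629 in [13431, 34404] is true
  source on blocklist: yes → true
  part of established connection: yes → true
  NOT source on blocklist: yes → false
  destination zone ∈ {dmz, internet, mgmt, vpn}: guest is not in the set → false
  source port ≤ 45518: 3098 ≤ 45518 is true
  source is internal: no → false
  TLS handshake observed: yes → true
  payload size = 48270 bytes: 58566 == 48270 is false
  NOT destination is internal: yes → false
  payload size between 472 bytes and 59177 bytes: 58566 in [472, 59177] is true
  source port > 26110: 3098 > 26110 is false
  flow rate ≤ 39032 pps: 17463 ≤ 39032 is true
  NOT part of established connection: yes → false
  destination port ≥ 10453: 20629 ≥ 10453 is true
  source port ≥ 27473: 3098 ≥ 27473 is false
  destination zone = mgmt: guest == mgmt is false
Combine:
[1.1.1.1] true AND true = true
[1.1.1.2] true → true = true
[1.1.1] true AND true = true
[1.1.2.1.1.1] true AND true = true
[1.1.2.1.1] NOT true = false
[1.1.2.1.2] false OR false OR true = true
[1.1.2.1] false AND true = false
[1.1.2] NOT false = true
[1.1] true → true = true
[1.2.1.1.1.1.1] false AND true = false
[1.2.1.1.1.1] NOT false = true
[1.2.1.1.1.2] false AND false AND true = false
[1.2.1.1.1] true → false = false
[1.2.1.1] NOT false = true
[1.2.1.2.1] true OR false = true
[1.2.1.2.2.1] false OR true OR false = true
[1.2.1.2.2] NOT true = false
[1.2.1.2] true AND false = false
[1.2.1] true AND false = false
[1.2] NOT false = true
[1] true AND true = true
[2] exactly-one(true, false, false) = true
[root] true AND true = true
Overall: true → allowed

Allowed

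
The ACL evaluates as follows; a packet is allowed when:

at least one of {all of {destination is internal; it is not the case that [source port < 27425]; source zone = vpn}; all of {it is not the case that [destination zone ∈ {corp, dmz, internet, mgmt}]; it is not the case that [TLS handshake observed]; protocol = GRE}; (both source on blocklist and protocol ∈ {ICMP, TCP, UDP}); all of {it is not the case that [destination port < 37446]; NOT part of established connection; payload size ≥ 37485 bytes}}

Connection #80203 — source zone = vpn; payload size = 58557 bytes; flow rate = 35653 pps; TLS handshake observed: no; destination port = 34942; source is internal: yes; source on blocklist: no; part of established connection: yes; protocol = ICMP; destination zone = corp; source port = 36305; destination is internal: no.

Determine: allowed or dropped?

Dropped

Atomic conditions:
  destination is internal: no → false
  source port < 27425: 36305 < 27425 is false
  source zone = vpn: vpn == vpn is true
  destination zone ∈ {corp, dmz, internet, mgmt}: corp is in the set → true
  TLS handshake observed: no → false
  protocol = GRE: ICMP == GRE is false
  source on blocklist: no → false
  protocol ∈ {ICMP, TCP, UDP}: ICMP is in the set → true
  destination port < 37446: 34942 < 37446 is true
  NOT part of established connection: yes → false
  payload size ≥ 37485 bytes: 58557 ≥ 37485 is true
Combine:
[1.2] NOT false = true
[1] false AND true AND true = false
[2.1] NOT true = false
[2.2] NOT false = true
[2] false AND true AND false = false
[3] false AND true = false
[4.1] NOT true = false
[4] false AND false AND true = false
[root] false OR false OR false OR false = false
Overall: false → dropped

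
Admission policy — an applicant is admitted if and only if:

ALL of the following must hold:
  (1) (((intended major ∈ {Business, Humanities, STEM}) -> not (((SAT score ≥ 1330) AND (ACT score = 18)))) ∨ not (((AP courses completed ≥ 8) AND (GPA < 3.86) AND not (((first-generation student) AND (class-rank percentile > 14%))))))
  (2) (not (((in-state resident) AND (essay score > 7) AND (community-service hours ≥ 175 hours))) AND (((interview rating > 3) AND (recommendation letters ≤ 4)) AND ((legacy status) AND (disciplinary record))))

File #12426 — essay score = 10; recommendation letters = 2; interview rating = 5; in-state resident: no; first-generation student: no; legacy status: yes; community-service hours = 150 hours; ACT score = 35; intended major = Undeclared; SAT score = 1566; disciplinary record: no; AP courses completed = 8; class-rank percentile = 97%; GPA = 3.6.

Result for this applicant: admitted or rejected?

Atomic conditions:
  intended major ∈ {Business, Humanities, STEM}: Undeclared is not in the set → false
  SAT score ≥ 1330: 1566 ≥ 1330 is true
  ACT score = 18: 35 == 18 is false
  AP courses completed ≥ 8: 8 ≥ 8 is true
  GPA < 3.86: 3.6 < 3.86 is true
  first-generation student: no → false
  class-rank percentile > 14%: 97 > 14 is true
  in-state resident: no → false
  essay score > 7: 10 > 7 is true
  community-service hours ≥ 175 hours: 150 ≥ 175 is false
  interview rating > 3: 5 > 3 is true
  recommendation letters ≤ 4: 2 ≤ 4 is true
  legacy status: yes → true
  disciplinary record: no → false
Combine:
[1.1.2.1] true AND false = false
[1.1.2] NOT false = true
[1.1] false → true (antecedent false ⇒ implication holds) = true
[1.2.1.3.1] false AND true = false
[1.2.1.3] NOT false = true
[1.2.1] true AND true AND true = true
[1.2] NOT true = false
[1] true OR false = true
[2.1.1] false AND true AND false = false
[2.1] NOT false = true
[2.2.1] true AND true = true
[2.2.2] true AND false = false
[2.2] true AND false = false
[2] true AND false = false
[root] true AND false = false
Overall: false → rejected

Rejected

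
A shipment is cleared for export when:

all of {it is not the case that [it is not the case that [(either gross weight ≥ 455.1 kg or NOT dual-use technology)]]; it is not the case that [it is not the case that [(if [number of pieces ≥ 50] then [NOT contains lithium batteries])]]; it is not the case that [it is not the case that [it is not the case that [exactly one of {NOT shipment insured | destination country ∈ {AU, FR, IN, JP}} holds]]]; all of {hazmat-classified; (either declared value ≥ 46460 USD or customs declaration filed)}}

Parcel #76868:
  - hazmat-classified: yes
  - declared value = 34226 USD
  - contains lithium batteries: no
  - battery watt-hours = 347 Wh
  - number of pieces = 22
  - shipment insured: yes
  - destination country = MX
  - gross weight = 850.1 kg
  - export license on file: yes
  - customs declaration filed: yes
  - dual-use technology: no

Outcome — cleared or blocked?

Cleared

Atomic conditions:
  gross weight ≥ 455.1 kg: 850.1 ≥ 455.1 is true
  NOT dual-use technology: no → true
  number of pieces ≥ 50: 22 ≥ 50 is false
  NOT contains lithium batteries: no → true
  NOT shipment insured: yes → false
  destination country ∈ {AU, FR, IN, JP}: MX is not in the set → false
  hazmat-classified: yes → true
  declared value ≥ 46460 USD: 34226 ≥ 46460 is false
  customs declaration filed: yes → true
Combine:
[1.1.1] true OR true = true
[1.1] NOT true = false
[1] NOT false = true
[2.1.1] false → true (antecedent false ⇒ implication holds) = true
[2.1] NOT true = false
[2] NOT false = true
[3.1.1.1] exactly-one(false, false) = false
[3.1.1] NOT false = true
[3.1] NOT true = false
[3] NOT false = true
[4.2] false OR true = true
[4] true AND true = true
[root] true AND true AND true AND true = true
Overall: true → cleared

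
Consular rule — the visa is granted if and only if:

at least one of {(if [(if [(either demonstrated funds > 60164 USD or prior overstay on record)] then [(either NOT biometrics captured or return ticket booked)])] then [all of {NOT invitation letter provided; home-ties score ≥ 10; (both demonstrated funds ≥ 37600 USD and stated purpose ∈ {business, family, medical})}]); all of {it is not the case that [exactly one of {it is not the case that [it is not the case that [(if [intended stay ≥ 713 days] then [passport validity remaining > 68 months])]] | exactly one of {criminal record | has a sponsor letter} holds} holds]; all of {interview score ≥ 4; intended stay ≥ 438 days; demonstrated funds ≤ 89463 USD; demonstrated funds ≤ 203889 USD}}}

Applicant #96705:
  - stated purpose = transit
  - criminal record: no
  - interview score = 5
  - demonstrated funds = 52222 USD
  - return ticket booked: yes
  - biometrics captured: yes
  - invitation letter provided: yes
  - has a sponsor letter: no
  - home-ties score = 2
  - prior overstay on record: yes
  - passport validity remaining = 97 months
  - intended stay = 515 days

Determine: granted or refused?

Atomic conditions:
  demonstrated funds > 60164 USD: 52222 > 60164 is false
  prior overstay on record: yes → true
  NOT biometrics captured: yes → false
  return ticket booked: yes → true
  NOT invitation letter provided: yes → false
  home-ties score ≥ 10: 2 ≥ 10 is false
  demonstrated funds ≥ 37600 USD: 52222 ≥ 37600 is true
  stated purpose ∈ {business, family, medical}: transit is not in the set → false
  intended stay ≥ 713 days: 515 ≥ 713 is false
  passport validity remaining > 68 months: 97 > 68 is true
  criminal record: no → false
  has a sponsor letter: no → false
  interview score ≥ 4: 5 ≥ 4 is true
  intended stay ≥ 438 days: 515 ≥ 438 is true
  demonstrated funds ≤ 89463 USD: 52222 ≤ 89463 is true
  demonstrated funds ≤ 203889 USD: 52222 ≤ 203889 is true
Combine:
[1.1.1] false OR true = true
[1.1.2] false OR true = true
[1.1] true → true = true
[1.2.3] true AND false = false
[1.2] false AND false AND false = false
[1] true → false = false
[2.1.1.1.1.1] false → true (antecedent false ⇒ implication holds) = true
[2.1.1.1.1] NOT true = false
[2.1.1.1] NOT false = true
[2.1.1.2] exactly-one(false, false) = false
[2.1.1] exactly-one(true, false) = true
[2.1] NOT true = false
[2.2] true AND true AND true AND true = true
[2] false AND true = false
[root] false OR false = false
Overall: false → refused

Refused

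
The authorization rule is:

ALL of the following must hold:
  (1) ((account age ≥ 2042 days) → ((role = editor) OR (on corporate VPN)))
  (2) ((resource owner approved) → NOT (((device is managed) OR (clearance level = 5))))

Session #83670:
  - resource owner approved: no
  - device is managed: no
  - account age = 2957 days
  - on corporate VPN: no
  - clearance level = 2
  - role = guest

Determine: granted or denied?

Denied

Atomic conditions:
  account age ≥ 2042 days: 2957 ≥ 2042 is true
  role = editor: guest == editor is false
  on corporate VPN: no → false
  resource owner approved: no → false
  device is managed: no → false
  clearance level = 5: 2 == 5 is false
Combine:
[1.2] false OR false = false
[1] true → false = false
[2.2.1] false OR false = false
[2.2] NOT false = true
[2] false → true (antecedent false ⇒ implication holds) = true
[root] false AND true = false
Overall: false → denied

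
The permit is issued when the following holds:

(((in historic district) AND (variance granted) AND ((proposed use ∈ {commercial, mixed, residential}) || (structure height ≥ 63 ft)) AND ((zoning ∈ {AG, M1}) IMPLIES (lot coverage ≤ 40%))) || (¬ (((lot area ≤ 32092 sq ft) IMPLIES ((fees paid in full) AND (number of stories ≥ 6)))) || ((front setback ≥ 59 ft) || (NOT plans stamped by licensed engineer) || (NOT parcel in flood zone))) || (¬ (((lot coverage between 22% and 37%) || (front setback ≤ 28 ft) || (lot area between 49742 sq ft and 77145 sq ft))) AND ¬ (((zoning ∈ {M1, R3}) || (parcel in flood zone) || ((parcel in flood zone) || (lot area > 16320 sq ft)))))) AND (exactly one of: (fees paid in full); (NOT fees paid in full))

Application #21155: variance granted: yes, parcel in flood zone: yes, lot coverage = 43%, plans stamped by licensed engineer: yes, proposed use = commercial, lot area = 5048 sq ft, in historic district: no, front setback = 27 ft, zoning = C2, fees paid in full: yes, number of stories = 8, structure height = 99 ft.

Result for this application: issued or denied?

Atomic conditions:
  in historic district: no → false
  variance granted: yes → true
  proposed use ∈ {commercial, mixed, residential}: commercial is in the set → true
  structure height ≥ 63 ft: 99 ≥ 63 is true
  zoning ∈ {AG, M1}: C2 is not in the set → false
  lot coverage ≤ 40%: 43 ≤ 40 is false
  lot area ≤ 32092 sq ft: 5048 ≤ 32092 is true
  fees paid in full: yes → true
  number of stories ≥ 6: 8 ≥ 6 is true
  front setback ≥ 59 ft: 27 ≥ 59 is false
  NOT plans stamped by licensed engineer: yes → false
  NOT parcel in flood zone: yes → false
  lot coverage between 22% and 37%: 43 in [22, 37] is false
  front setback ≤ 28 ft: 27 ≤ 28 is true
  lot area between 49742 sq ft and 77145 sq ft: 5048 in [49742, 77145] is false
  zoning ∈ {M1, R3}: C2 is not in the set → false
  parcel in flood zone: yes → true
  lot area > 16320 sq ft: 5048 > 16320 is false
  NOT fees paid in full: yes → false
Combine:
[1.1.3] true OR true = true
[1.1.4] false → false (antecedent false ⇒ implication holds) = true
[1.1] false AND true AND true AND true = false
[1.2.1.1.2] true AND true = true
[1.2.1.1] true → true = true
[1.2.1] NOT true = false
[1.2.2] false OR false OR false = false
[1.2] false OR false = false
[1.3.1.1] false OR true OR false = true
[1.3.1] NOT true = false
[1.3.2.1.3] true OR false = true
[1.3.2.1] false OR true OR true = true
[1.3.2] NOT true = false
[1.3] false AND false = false
[1] false OR false OR false = false
[2] exactly-one(true, false) = true
[root] false AND true = false
Overall: false → denied

Denied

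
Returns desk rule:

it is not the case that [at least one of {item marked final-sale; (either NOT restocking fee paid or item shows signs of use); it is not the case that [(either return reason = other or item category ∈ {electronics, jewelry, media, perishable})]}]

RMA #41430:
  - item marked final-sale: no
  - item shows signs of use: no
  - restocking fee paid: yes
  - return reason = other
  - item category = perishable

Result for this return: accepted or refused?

Atomic conditions:
  item marked final-sale: no → false
  NOT restocking fee paid: yes → false
  item shows signs of use: no → false
  return reason = other: other == other is true
  item category ∈ {electronics, jewelry, media, perishable}: perishable is in the set → true
Combine:
[1.2] false OR false = false
[1.3.1] true OR true = true
[1.3] NOT true = false
[1] false OR false OR false = false
[root] NOT false = true
Overall: true → accepted

Accepted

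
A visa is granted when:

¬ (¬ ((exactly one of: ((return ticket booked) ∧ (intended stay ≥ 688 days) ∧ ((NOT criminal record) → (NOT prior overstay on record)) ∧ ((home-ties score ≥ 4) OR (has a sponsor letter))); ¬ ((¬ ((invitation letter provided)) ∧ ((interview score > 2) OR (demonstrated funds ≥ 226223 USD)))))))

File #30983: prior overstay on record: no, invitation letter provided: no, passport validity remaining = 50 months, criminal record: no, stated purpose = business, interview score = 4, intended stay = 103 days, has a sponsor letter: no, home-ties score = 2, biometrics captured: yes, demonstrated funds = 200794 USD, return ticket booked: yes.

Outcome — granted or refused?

Atomic conditions:
  return ticket booked: yes → true
  intended stay ≥ 688 days: 103 ≥ 688 is false
  NOT criminal record: no → true
  NOT prior overstay on record: no → true
  home-ties score ≥ 4: 2 ≥ 4 is false
  has a sponsor letter: no → false
  invitation letter provided: no → false
  interview score > 2: 4 > 2 is true
  demonstrated funds ≥ 226223 USD: 200794 ≥ 226223 is false
Combine:
[1.1.1.3] true → true = true
[1.1.1.4] false OR false = false
[1.1.1] true AND false AND true AND false = false
[1.1.2.1.1] NOT false = true
[1.1.2.1.2] true OR false = true
[1.1.2.1] true AND true = true
[1.1.2] NOT true = false
[1.1] exactly-one(false, false) = false
[1] NOT false = true
[root] NOT true = false
Overall: false → refused

Refused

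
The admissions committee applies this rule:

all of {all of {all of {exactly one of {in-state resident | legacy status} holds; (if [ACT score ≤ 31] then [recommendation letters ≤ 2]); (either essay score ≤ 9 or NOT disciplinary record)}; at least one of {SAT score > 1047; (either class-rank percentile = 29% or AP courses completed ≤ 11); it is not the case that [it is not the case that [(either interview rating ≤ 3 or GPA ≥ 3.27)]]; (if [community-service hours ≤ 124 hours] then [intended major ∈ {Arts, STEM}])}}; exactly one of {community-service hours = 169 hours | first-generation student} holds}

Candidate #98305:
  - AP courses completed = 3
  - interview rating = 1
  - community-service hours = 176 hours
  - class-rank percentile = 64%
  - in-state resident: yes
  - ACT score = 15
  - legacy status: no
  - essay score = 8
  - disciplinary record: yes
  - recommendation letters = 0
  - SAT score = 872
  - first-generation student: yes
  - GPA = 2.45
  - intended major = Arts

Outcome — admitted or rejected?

Atomic conditions:
  in-state resident: yes → true
  legacy status: no → false
  ACT score ≤ 31: 15 ≤ 31 is true
  recommendation letters ≤ 2: 0 ≤ 2 is true
  essay score ≤ 9: 8 ≤ 9 is true
  NOT disciplinary record: yes → false
  SAT score > 1047: 872 > 1047 is false
  class-rank percentile = 29%: 64 == 29 is false
  AP courses completed ≤ 11: 3 ≤ 11 is true
  interview rating ≤ 3: 1 ≤ 3 is true
  GPA ≥ 3.27: 2.45 ≥ 3.27 is false
  community-service hours ≤ 124 hours: 176 ≤ 124 is false
  intended major ∈ {Arts, STEM}: Arts is in the set → true
  community-service hours = 169 hours: 176 == 169 is false
  first-generation student: yes → true
Combine:
[1.1.1] exactly-one(true, false) = true
[1.1.2] true → true = true
[1.1.3] true OR false = true
[1.1] true AND true AND true = true
[1.2.2] false OR true = true
[1.2.3.1.1] true OR false = true
[1.2.3.1] NOT true = false
[1.2.3] NOT false = true
[1.2.4] false → true (antecedent false ⇒ implication holds) = true
[1.2] false OR true OR true OR true = true
[1] true AND true = true
[2] exactly-one(false, true) = true
[root] true AND true = true
Overall: true → admitted

Admitted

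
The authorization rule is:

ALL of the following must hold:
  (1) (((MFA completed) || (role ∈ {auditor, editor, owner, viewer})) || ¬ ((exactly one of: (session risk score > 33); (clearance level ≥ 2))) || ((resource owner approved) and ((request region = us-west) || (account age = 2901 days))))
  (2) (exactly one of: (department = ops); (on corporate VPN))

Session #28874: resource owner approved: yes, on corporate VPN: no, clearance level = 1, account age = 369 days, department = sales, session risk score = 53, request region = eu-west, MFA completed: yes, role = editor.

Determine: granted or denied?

Atomic conditions:
  MFA completed: yes → true
  role ∈ {auditor, editor, owner, viewer}: editor is in the set → true
  session risk score > 33: 53 > 33 is true
  clearance level ≥ 2: 1 ≥ 2 is false
  resource owner approved: yes → true
  request region = us-west: eu-west == us-west is false
  account age = 2901 days: 369 == 2901 is false
  department = ops: sales == ops is false
  on corporate VPN: no → false
Combine:
[1.1] true OR true = true
[1.2.1] exactly-one(true, false) = true
[1.2] NOT true = false
[1.3.2] false OR false = false
[1.3] true AND false = false
[1] true OR false OR false = true
[2] exactly-one(false, false) = false
[root] true AND false = false
Overall: false → denied

Denied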